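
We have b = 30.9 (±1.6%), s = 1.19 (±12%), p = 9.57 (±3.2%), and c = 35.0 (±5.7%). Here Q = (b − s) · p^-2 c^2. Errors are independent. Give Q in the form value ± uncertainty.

397 ± 52.4

Let u = b − s = 29.7. δu = √(δb² + δs²) = √(0.244 + 0.0204) = 0.515, so δu/u = 0.0173.
Q is then a monomial in u, p, c:
δQ/Q = √((δu/u)² + (-2·δp/p)² + (2·δc/c)²) = √(0.000300 + 0.00410 + 0.0130) = 0.132
Q = 397, so δQ = 0.132 × 397 = 52.4.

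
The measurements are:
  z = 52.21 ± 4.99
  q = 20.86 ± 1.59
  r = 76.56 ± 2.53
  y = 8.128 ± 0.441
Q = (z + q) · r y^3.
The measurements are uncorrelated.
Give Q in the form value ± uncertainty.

(3.004 ± 0.543) × 10^6

Let u = z + q = 73.07. δu = √(δz² + δq²) = √(24.9 + 2.53) = 5.24, so δu/u = 0.0717.
Q is then a monomial in u, r, y:
δQ/Q = √((δu/u)² + (1·δr/r)² + (3·δy/y)²) = √(0.00514 + 0.00109 + 0.0265) = 0.181
Q = 3.004e+06, so δQ = 0.181 × 3.004e+06 = 5.43e+05.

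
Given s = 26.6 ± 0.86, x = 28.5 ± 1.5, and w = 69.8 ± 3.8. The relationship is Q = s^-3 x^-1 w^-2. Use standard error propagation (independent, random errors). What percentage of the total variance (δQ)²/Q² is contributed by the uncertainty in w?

49.3%

(δQ/Q)² = (-3·δs/s)² + (-1·δx/x)² + (-2·δw/w)²
  s term: (-3×0.0323)² = 0.00941
  x term: (-1×0.0526)² = 0.00277
  w term: (-2×0.0544)² = 0.0119
Total = 0.0240. Share from w = 0.0119/0.0240 = 0.493.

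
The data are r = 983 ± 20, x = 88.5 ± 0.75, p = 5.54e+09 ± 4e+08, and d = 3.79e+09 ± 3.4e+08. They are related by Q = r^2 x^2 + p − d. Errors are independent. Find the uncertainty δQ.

Let w = r^2·x^2 = 7.57e+09. δw/w = √((2·δr/r)² + (2·δx/x)²) = √(0.00166 + 0.000287) = 0.0441, so δw = 3.34e+08.
Q = w + p − d: δQ = √(δw² + δp² + δd²) = √(1.11e+17 + 1.6e+17 + 1.16e+17) = 6.22e+08

6.22e+08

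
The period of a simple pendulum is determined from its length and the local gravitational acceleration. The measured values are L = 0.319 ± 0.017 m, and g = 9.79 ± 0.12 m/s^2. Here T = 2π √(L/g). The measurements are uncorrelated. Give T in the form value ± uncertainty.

1.13 ± 0.0310 s

Since T is a product/quotient, work with relative uncertainties:
  (½·δL/L)² = (0.5×0.0533)² = 0.000710;  (−½·δg/g)² = (-0.5×0.0123)² = 3.76e-05
δT/T = √(0.000748) = 0.0273
T = 1.13 s, so δT = 0.0273 × 1.13 = 0.0310 s.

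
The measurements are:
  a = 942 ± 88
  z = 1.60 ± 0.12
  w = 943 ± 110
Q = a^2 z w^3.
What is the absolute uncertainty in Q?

Relative error in a monomial: (δQ/Q)² = Σ (nᵢ · δxᵢ/xᵢ)².
  (2·δa/a)² = (2×0.0934)² = 0.0349;  (1·δz/z)² = (1×0.0750)² = 0.00562;  (3·δw/w)² = (3×0.117)² = 0.122
δQ/Q = √(0.163) = 0.404
Q = 1.19e+15, so δQ = 0.404 × 1.19e+15 = 4.81e+14.

4.81e+14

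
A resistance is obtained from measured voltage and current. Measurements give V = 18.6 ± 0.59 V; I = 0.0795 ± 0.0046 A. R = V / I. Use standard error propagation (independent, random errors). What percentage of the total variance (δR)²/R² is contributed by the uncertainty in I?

(δR/R)² = (1·δV/V)² + (-1·δI/I)²
  V term: (1×0.0317)² = 0.00101
  I term: (-1×0.0579)² = 0.00335
Total = 0.00435. Share from I = 0.00335/0.00435 = 0.769.

76.9%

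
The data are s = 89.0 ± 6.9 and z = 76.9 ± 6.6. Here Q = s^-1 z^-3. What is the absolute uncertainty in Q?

Relative error in a monomial: (δQ/Q)² = Σ (nᵢ · δxᵢ/xᵢ)².
  (-1·δs/s)² = (-1×0.0775)² = 0.00601;  (-3·δz/z)² = (-3×0.0858)² = 0.0663
δQ/Q = √(0.0723) = 0.269
Q = 2.47e-08, so δQ = 0.269 × 2.47e-08 = 6.64e-09.

6.64e-09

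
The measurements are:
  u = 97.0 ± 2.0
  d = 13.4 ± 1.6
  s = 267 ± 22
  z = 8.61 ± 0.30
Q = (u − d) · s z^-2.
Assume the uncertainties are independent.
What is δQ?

Let w = u − d = 83.6. δw = √(δu² + δd²) = √(4.00 + 2.56) = 2.56, so δw/w = 0.0306.
Q is then a monomial in w, s, z:
δQ/Q = √((δw/w)² + (1·δs/s)² + (-2·δz/z)²) = √(0.000939 + 0.00679 + 0.00486) = 0.112
Q = 301, so δQ = 0.112 × 301 = 33.8.

33.8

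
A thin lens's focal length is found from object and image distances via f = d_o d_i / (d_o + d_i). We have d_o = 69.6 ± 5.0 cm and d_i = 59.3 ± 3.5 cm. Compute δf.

∂f/∂d_o = (d_i/(d_o+d_i))² = 0.212;  ∂f/∂d_i = (d_o/(d_o+d_i))² = 0.292
δf = √((∂f/∂d_o · δd_o)² + (∂f/∂d_i · δd_i)²) = √(1.12 + 1.04) = 1.47 cm

1.47 cm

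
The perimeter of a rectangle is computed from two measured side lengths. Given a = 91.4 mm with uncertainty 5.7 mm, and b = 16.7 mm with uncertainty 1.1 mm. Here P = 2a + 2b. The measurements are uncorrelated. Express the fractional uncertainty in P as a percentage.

For a sum/difference, combine absolute errors in quadrature:
  (2·δa)² = 130;  (2·δb)² = 4.84
δP = √(135) = 11.6 mm
P = 216 mm, so δP/P = 11.6/216 = 0.0537.

5.37%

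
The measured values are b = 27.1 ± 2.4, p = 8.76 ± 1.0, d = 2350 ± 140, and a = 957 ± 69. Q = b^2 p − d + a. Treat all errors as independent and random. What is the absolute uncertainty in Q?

Let w = b^2·p = 6430. δw/w = √((2·δb/b)² + (1·δp/p)²) = √(0.0314 + 0.0130) = 0.211, so δw = 1360.
Q = w − d + a: δQ = √(δw² + δd² + δa²) = √(1.84e+06 + 19600 + 4760) = 1360

1360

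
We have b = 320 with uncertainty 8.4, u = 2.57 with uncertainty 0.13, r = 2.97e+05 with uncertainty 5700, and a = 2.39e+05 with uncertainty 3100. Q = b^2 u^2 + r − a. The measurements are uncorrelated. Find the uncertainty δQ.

77400

Let p = b^2·u^2 = 6.76e+05. δp/p = √((2·δb/b)² + (2·δu/u)²) = √(0.00276 + 0.0102) = 0.114, so δp = 77100.
Q = p + r − a: δQ = √(δp² + δr² + δa²) = √(5.94e+09 + 3.25e+07 + 9.61e+06) = 77400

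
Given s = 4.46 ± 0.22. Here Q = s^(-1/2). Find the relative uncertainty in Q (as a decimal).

Q ∝ s^(-1/2), so δQ/Q = |−½| · δs/s = 0.5 × 0.0493 = 0.0247.

0.0247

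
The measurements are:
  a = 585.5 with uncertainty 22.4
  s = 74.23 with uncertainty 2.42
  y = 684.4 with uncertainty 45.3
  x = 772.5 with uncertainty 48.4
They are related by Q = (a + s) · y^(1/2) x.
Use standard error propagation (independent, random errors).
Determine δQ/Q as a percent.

Let u = a + s = 659.7. δu = √(δa² + δs²) = √(502 + 5.86) = 22.5, so δu/u = 0.0342.
Q is then a monomial in u, y, x:
δQ/Q = √((δu/u)² + (½·δy/y)² + (1·δx/x)²) = √(0.00117 + 0.00110 + 0.00393) = 0.0787

7.87%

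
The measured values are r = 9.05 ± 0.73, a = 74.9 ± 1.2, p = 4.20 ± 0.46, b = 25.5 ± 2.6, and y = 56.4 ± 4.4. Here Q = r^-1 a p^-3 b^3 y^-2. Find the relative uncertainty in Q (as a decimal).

For a monomial Q ∝ r^-1, a, p^-3, b^3, y^-2, fractional errors add in quadrature:
  (-1·δr/r)² = (-1×0.0807)² = 0.00651;  (1·δa/a)² = (1×0.0160)² = 0.000257;  (-3·δp/p)² = (-3×0.110)² = 0.108;  (3·δb/b)² = (3×0.102)² = 0.0936;  (-2·δy/y)² = (-2×0.0780)² = 0.0243
δQ/Q = √(0.233) = 0.482

0.482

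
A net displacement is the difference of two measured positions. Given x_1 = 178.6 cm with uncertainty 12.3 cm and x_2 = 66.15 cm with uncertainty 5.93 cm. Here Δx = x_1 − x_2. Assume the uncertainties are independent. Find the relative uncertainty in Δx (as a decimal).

Each term contributes (cᵢ δxᵢ)² to (δΔx)²:
  (δx_1)² = 151;  (δx_2)² = 35.2
δΔx = √(186) = 13.7 cm
Δx = 112.4 cm, so δΔx/Δx = 13.7/112.4 = 0.121.

0.121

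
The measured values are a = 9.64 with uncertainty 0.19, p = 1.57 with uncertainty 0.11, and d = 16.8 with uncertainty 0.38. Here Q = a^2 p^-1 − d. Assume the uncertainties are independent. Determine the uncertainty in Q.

4.77

Let w = a^2·p^-1 = 59.2. δw/w = √((2·δa/a)² + (-1·δp/p)²) = √(0.00155 + 0.00491) = 0.0804, so δw = 4.76.
Q = w − d: δQ = √(δw² + δd²) = √(22.6 + 0.144) = 4.77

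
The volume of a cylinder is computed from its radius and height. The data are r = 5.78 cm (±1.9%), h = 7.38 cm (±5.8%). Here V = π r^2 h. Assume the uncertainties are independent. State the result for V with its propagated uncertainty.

775 ± 53.7 cm^3

For a monomial V ∝ r^2, h, fractional errors add in quadrature:
  (2·δr/r)² = (2×0.0190)² = 0.00144;  (1·δh/h)² = (1×0.0580)² = 0.00336
δV/V = √(0.00481) = 0.0693
V = 775 cm^3, so δV = 0.0693 × 775 = 53.7 cm^3.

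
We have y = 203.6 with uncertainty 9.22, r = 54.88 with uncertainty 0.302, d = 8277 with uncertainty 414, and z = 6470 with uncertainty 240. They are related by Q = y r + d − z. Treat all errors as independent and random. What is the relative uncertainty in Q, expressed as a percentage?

5.39%

Let p = y·r = 11170. δp/p = √((1·δy/y)² + (1·δr/r)²) = √(0.00205 + 3.03e-05) = 0.0456, so δp = 510.
Q = p + d − z: δQ = √(δp² + δd² + δz²) = √(2.6e+05 + 1.71e+05 + 57600) = 699
Q = 12980, so δQ/Q = 699/12980 = 0.0539.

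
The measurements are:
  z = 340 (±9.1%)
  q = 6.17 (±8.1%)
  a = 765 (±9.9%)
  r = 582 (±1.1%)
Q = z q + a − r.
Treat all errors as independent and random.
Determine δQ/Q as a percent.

Let p = z·q = 2100. δp/p = √((1·δz/z)² + (1·δq/q)²) = √(0.00828 + 0.00656) = 0.122, so δp = 256.
Q = p + a − r: δQ = √(δp² + δa² + δr²) = √(65300 + 5740 + 41.0) = 267
Q = 2280, so δQ/Q = 267/2280 = 0.117.

11.7%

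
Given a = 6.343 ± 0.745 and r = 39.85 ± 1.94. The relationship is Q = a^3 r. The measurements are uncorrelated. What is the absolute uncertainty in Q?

Since Q is a product/quotient, work with relative uncertainties:
  (3·δa/a)² = (3×0.117)² = 0.124;  (1·δr/r)² = (1×0.0487)² = 0.00237
δQ/Q = √(0.127) = 0.356
Q = 10170, so δQ = 0.356 × 10170 = 3620.

3620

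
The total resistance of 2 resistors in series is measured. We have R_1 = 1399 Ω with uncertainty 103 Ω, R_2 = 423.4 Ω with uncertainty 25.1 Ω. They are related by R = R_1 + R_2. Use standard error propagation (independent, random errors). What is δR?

For a sum/difference, combine absolute errors in quadrature:
  (δR_1)² = 10600;  (δR_2)² = 630
δR = √(11200) = 106 Ω

106 Ω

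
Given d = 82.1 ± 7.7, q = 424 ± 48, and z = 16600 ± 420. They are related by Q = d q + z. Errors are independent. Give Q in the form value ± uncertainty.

51400 ± 5130

Let p = d·q = 34800. δp/p = √((1·δd/d)² + (1·δq/q)²) = √(0.00880 + 0.0128) = 0.147, so δp = 5120.
Q = p + z: δQ = √(δp² + δz²) = √(2.62e+07 + 1.76e+05) = 5130
Q = 51400.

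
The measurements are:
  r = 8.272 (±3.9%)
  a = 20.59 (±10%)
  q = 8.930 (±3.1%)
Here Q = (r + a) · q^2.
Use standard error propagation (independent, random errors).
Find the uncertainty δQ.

219

Let u = r + a = 28.86. δu = √(δr² + δa²) = √(0.104 + 4.24) = 2.08, so δu/u = 0.0722.
Q is then a monomial in u, q:
δQ/Q = √((δu/u)² + (2·δq/q)²) = √(0.00521 + 0.00384) = 0.0952
Q = 2302, so δQ = 0.0952 × 2302 = 219.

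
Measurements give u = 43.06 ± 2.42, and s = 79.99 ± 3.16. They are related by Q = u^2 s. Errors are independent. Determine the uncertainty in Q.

Each factor contributes (exponent × relative error)² to (δQ/Q)²:
  (2·δu/u)² = (2×0.0562)² = 0.0126;  (1·δs/s)² = (1×0.0395)² = 0.00156
δQ/Q = √(0.0142) = 0.119
Q = 148300, so δQ = 0.119 × 148300 = 17700.

17700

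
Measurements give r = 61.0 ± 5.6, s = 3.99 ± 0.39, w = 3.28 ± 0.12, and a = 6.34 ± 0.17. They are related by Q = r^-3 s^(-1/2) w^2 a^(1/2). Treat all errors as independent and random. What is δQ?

Relative error in a monomial: (δQ/Q)² = Σ (nᵢ · δxᵢ/xᵢ)².
  (-3·δr/r)² = (-3×0.0918)² = 0.0759;  (−½·δs/s)² = (-0.5×0.0977)² = 0.00239;  (2·δw/w)² = (2×0.0366)² = 0.00535;  (½·δa/a)² = (0.5×0.0268)² = 0.000180
δQ/Q = √(0.0838) = 0.289
Q = 5.97e-05, so δQ = 0.289 × 5.97e-05 = 1.73e-05.

1.73e-05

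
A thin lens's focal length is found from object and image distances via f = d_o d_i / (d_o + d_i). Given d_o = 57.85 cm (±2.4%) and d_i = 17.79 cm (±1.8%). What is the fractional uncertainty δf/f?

0.0149

∂f/∂d_o = (d_i/(d_o+d_i))² = 0.0553;  ∂f/∂d_i = (d_o/(d_o+d_i))² = 0.585
δf = √((∂f/∂d_o · δd_o)² + (∂f/∂d_i · δd_i)²) = √(0.00590 + 0.0351) = 0.202 cm
f = 13.61 cm, so δf/f = 0.202/13.61 = 0.0149.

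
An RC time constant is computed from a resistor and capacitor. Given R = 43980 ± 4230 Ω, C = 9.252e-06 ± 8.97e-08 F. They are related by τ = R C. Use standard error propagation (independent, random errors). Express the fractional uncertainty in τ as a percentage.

9.67%

Each factor contributes (exponent × relative error)² to (δτ/τ)²:
  (1·δR/R)² = (1×0.0962)² = 0.00925;  (1·δC/C)² = (1×0.00970)² = 9.4e-05
δτ/τ = √(0.00934) = 0.0967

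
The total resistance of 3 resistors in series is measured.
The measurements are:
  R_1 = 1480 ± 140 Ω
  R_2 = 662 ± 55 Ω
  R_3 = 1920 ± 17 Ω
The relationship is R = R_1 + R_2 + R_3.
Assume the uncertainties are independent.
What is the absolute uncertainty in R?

151 Ω

Absolute uncertainties add in quadrature for a linear combination:
  (δR_1)² = 19600;  (δR_2)² = 3020;  (δR_3)² = 289
δR = √(22900) = 151 Ω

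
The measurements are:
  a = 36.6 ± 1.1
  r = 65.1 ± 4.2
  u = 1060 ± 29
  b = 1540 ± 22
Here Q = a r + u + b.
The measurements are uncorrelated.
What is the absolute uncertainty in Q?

Let p = a·r = 2380. δp/p = √((1·δa/a)² + (1·δr/r)²) = √(0.000903 + 0.00416) = 0.0712, so δp = 170.
Q = p + u + b: δQ = √(δp² + δu² + δb²) = √(28800 + 841 + 484) = 173

173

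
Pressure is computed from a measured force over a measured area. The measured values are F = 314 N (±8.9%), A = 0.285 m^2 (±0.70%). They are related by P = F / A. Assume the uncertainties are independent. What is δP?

98.4 Pa

For a monomial P ∝ F, A^-1, fractional errors add in quadrature:
  (1·δF/F)² = (1×0.0890)² = 0.00792;  (-1·δA/A)² = (-1×0.00700)² = 4.9e-05
δP/P = √(0.00797) = 0.0893
P = 1100 Pa, so δP = 0.0893 × 1100 = 98.4 Pa.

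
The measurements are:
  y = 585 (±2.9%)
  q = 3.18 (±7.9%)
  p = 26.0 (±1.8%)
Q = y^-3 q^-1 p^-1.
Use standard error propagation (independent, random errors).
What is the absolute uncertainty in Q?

Since Q is a product/quotient, work with relative uncertainties:
  (-3·δy/y)² = (-3×0.0290)² = 0.00757;  (-1·δq/q)² = (-1×0.0790)² = 0.00624;  (-1·δp/p)² = (-1×0.0180)² = 0.000324
δQ/Q = √(0.0141) = 0.119
Q = 6.04e-11, so δQ = 0.119 × 6.04e-11 = 7.18e-12.

7.18e-12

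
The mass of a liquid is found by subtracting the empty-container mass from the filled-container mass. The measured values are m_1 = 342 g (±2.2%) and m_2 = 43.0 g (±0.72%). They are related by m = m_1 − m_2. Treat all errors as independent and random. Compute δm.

For a sum/difference, combine absolute errors in quadrature:
  (δm_1)² = 56.6;  (δm_2)² = 0.0959
δm = √(56.7) = 7.53 g

7.53 g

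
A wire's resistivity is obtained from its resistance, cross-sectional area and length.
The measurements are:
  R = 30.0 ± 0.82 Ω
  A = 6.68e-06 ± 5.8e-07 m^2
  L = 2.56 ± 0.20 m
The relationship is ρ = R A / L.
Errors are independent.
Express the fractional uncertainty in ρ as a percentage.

12.0%

Products/powers → add relative errors in quadrature, weighted by exponent:
  (1·δR/R)² = (1×0.0273)² = 0.000747;  (1·δA/A)² = (1×0.0868)² = 0.00754;  (-1·δL/L)² = (-1×0.0781)² = 0.00610
δρ/ρ = √(0.0144) = 0.120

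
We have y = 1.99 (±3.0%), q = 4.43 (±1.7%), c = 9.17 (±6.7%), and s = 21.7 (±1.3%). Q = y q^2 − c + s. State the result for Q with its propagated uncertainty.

Let p = y·q^2 = 39.1. δp/p = √((1·δy/y)² + (2·δq/q)²) = √(0.000900 + 0.00116) = 0.0453, so δp = 1.77.
Q = p − c + s: δQ = √(δp² + δc² + δs²) = √(3.14 + 0.377 + 0.0796) = 1.90
Q = 51.6.

51.6 ± 1.90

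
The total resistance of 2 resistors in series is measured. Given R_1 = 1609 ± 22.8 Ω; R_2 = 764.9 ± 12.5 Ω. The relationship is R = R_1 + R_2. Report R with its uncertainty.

Sums and differences: (δR)² = Σ (cᵢ δxᵢ)².
  (δR_1)² = 520;  (δR_2)² = 156
δR = √(676) = 26.0 Ω
R = 2374 Ω.

2374 ± 26.0 Ω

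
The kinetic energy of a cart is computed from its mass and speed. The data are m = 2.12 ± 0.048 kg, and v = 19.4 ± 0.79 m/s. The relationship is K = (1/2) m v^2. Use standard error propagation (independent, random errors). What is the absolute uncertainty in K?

K is a product of powers, so relative uncertainties combine in quadrature:
  (1·δm/m)² = (1×0.0226)² = 0.000513;  (2·δv/v)² = (2×0.0407)² = 0.00663
δK/K = √(0.00715) = 0.0845
K = 399 J, so δK = 0.0845 × 399 = 33.7 J.

33.7 J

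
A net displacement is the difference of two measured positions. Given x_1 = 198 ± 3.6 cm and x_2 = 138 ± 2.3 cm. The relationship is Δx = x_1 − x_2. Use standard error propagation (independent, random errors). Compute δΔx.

Δx is a linear combination, so absolute uncertainties add in quadrature:
  (δx_1)² = 13.0;  (δx_2)² = 5.29
δΔx = √(18.2) = 4.27 cm

4.27 cm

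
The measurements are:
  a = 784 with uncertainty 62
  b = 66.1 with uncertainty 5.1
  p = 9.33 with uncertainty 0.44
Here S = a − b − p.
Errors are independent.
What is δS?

For a sum/difference, combine absolute errors in quadrature:
  (δa)² = 3840;  (δb)² = 26.0;  (δp)² = 0.194
δS = √(3870) = 62.2

62.2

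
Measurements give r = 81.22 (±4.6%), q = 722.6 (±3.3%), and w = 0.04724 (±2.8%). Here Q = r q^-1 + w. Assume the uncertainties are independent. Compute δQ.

0.00650

Let p = r·q^-1 = 0.1124. δp/p = √((1·δr/r)² + (-1·δq/q)²) = √(0.00212 + 0.00109) = 0.0566, so δp = 0.00636.
Q = p + w: δQ = √(δp² + δw²) = √(4.05e-05 + 1.75e-06) = 0.00650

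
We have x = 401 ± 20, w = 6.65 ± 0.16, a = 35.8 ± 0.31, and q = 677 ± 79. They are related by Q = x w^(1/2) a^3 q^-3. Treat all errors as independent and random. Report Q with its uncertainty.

0.153 ± 0.0542

Relative error in a monomial: (δQ/Q)² = Σ (nᵢ · δxᵢ/xᵢ)².
  (1·δx/x)² = (1×0.0499)² = 0.00249;  (½·δw/w)² = (0.5×0.0241)² = 0.000145;  (3·δa/a)² = (3×0.00866)² = 0.000675;  (-3·δq/q)² = (-3×0.117)² = 0.123
δQ/Q = √(0.126) = 0.355
Q = 0.153, so δQ = 0.355 × 0.153 = 0.0542.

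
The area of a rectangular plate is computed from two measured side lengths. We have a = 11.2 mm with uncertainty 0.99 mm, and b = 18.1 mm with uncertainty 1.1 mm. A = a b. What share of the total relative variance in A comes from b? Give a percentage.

32.1%

(δA/A)² = (1·δa/a)² + (1·δb/b)²
  a term: (1×0.0884)² = 0.00781
  b term: (1×0.0608)² = 0.00369
Total = 0.0115. Share from b = 0.00369/0.0115 = 0.321.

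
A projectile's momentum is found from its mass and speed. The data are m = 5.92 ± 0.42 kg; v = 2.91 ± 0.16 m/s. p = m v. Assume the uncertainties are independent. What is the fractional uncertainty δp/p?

0.0898

Products/powers → add relative errors in quadrature, weighted by exponent:
  (1·δm/m)² = (1×0.0709)² = 0.00503;  (1·δv/v)² = (1×0.0550)² = 0.00302
δp/p = √(0.00806) = 0.0898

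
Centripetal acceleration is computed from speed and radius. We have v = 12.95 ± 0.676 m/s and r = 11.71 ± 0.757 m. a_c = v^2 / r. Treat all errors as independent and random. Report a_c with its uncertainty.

a_c is a product of powers, so relative uncertainties combine in quadrature:
  (2·δv/v)² = (2×0.0522)² = 0.0109;  (-1·δr/r)² = (-1×0.0646)² = 0.00418
δa_c/a_c = √(0.0151) = 0.123
a_c = 14.32 m/s^2, so δa_c = 0.123 × 14.32 = 1.76 m/s^2.

14.32 ± 1.76 m/s^2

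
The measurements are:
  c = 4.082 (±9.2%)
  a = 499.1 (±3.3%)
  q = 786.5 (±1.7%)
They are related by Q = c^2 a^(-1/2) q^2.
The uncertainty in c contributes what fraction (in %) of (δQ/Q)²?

(δQ/Q)² = (2·δc/c)² + (−½·δa/a)² + (2·δq/q)²
  c term: (2×0.0920)² = 0.0339
  a term: (-0.5×0.0330)² = 0.000272
  q term: (2×0.0170)² = 0.00116
Total = 0.0353. Share from c = 0.0339/0.0353 = 0.960.

96.0%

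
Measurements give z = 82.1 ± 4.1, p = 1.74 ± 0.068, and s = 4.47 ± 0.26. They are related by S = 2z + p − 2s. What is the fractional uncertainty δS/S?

0.0523

Absolute uncertainties add in quadrature for a linear combination:
  (2·δz)² = 67.2;  (δp)² = 0.00462;  (2·δs)² = 0.270
δS = √(67.5) = 8.22
S = 157, so δS/S = 8.22/157 = 0.0523.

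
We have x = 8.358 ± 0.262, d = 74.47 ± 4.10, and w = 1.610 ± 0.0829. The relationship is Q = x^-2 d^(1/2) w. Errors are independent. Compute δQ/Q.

0.0857

Each factor contributes (exponent × relative error)² to (δQ/Q)²:
  (-2·δx/x)² = (-2×0.0313)² = 0.00393;  (½·δd/d)² = (0.5×0.0551)² = 0.000758;  (1·δw/w)² = (1×0.0515)² = 0.00265
δQ/Q = √(0.00734) = 0.0857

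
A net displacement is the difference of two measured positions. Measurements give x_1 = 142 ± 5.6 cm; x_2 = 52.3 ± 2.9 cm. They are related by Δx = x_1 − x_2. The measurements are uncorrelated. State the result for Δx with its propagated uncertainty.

Absolute uncertainties add in quadrature for a linear combination:
  (δx_1)² = 31.4;  (δx_2)² = 8.41
δΔx = √(39.8) = 6.31 cm
Δx = 89.7 cm.

89.7 ± 6.31 cm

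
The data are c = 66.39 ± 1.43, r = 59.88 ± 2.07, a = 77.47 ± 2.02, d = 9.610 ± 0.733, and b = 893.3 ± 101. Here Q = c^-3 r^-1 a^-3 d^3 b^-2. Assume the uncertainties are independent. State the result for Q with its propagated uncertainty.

Q is a product of powers, so relative uncertainties combine in quadrature:
  (-3·δc/c)² = (-3×0.0215)² = 0.00418;  (-1·δr/r)² = (-1×0.0346)² = 0.00120;  (-3·δa/a)² = (-3×0.0261)² = 0.00612;  (3·δd/d)² = (3×0.0763)² = 0.0524;  (-2·δb/b)² = (-2×0.113)² = 0.0511
δQ/Q = √(0.115) = 0.339
Q = 1.365e-16, so δQ = 0.339 × 1.365e-16 = 4.63e-17.

(1.365 ± 0.463) × 10^-16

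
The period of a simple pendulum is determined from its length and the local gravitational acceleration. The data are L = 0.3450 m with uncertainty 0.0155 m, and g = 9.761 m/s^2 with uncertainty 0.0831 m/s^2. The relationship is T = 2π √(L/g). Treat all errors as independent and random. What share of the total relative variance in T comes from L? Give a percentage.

(δT/T)² = (½·δL/L)² + (−½·δg/g)²
  L term: (0.5×0.0449)² = 0.000505
  g term: (-0.5×0.00851)² = 1.81e-05
Total = 0.000523. Share from L = 0.000505/0.000523 = 0.965.

96.5%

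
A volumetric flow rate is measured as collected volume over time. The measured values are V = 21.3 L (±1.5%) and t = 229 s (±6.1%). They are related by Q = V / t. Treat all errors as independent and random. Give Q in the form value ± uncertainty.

Q is a product of powers, so relative uncertainties combine in quadrature:
  (1·δV/V)² = (1×0.0150)² = 0.000225;  (-1·δt/t)² = (-1×0.0610)² = 0.00372
δQ/Q = √(0.00395) = 0.0628
Q = 0.0930 L/s, so δQ = 0.0628 × 0.0930 = 0.00584 L/s.

0.0930 ± 0.00584 L/s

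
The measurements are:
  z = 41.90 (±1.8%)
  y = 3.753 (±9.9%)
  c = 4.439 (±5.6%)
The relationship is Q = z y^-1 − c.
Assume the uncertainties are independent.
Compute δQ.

Let p = z·y^-1 = 11.16. δp/p = √((1·δz/z)² + (-1·δy/y)²) = √(0.000324 + 0.00980) = 0.101, so δp = 1.12.
Q = p − c: δQ = √(δp² + δc²) = √(1.26 + 0.0618) = 1.15

1.15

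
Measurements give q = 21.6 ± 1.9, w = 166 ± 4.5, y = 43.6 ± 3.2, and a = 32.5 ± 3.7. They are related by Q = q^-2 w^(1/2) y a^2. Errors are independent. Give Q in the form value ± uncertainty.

1270 ± 378

Since Q is a product/quotient, work with relative uncertainties:
  (-2·δq/q)² = (-2×0.0880)² = 0.0309;  (½·δw/w)² = (0.5×0.0271)² = 0.000184;  (1·δy/y)² = (1×0.0734)² = 0.00539;  (2·δa/a)² = (2×0.114)² = 0.0518
δQ/Q = √(0.0884) = 0.297
Q = 1270, so δQ = 0.297 × 1270 = 378.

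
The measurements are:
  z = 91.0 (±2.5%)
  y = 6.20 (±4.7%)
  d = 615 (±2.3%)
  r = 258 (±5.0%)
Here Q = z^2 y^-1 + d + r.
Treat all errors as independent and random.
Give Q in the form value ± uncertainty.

Let p = z^2·y^-1 = 1340. δp/p = √((2·δz/z)² + (-1·δy/y)²) = √(0.00250 + 0.00221) = 0.0686, so δp = 91.7.
Q = p + d + r: δQ = √(δp² + δd² + δr²) = √(8400 + 200 + 166) = 93.6
Q = 2210.

2210 ± 93.6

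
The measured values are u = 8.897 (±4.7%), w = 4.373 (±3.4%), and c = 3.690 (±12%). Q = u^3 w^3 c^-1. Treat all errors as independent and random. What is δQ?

3370

For a monomial Q ∝ u^3, w^3, c^-1, fractional errors add in quadrature:
  (3·δu/u)² = (3×0.0470)² = 0.0199;  (3·δw/w)² = (3×0.0340)² = 0.0104;  (-1·δc/c)² = (-1×0.120)² = 0.0144
δQ/Q = √(0.0447) = 0.211
Q = 15960, so δQ = 0.211 × 15960 = 3370.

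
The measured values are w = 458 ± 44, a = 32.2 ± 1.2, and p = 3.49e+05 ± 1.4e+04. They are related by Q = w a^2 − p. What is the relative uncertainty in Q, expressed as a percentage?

47.2%

Let h = w·a^2 = 4.75e+05. δh/h = √((1·δw/w)² + (2·δa/a)²) = √(0.00923 + 0.00556) = 0.122, so δh = 57700.
Q = h − p: δQ = √(δh² + δp²) = √(3.33e+09 + 1.96e+08) = 59400
Q = 1.26e+05, so δQ/Q = 59400/1.26e+05 = 0.472.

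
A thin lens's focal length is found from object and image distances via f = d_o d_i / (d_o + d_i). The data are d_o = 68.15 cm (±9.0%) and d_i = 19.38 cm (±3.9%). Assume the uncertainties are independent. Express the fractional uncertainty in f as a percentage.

∂f/∂d_o = (d_i/(d_o+d_i))² = 0.0490;  ∂f/∂d_i = (d_o/(d_o+d_i))² = 0.606
δf = √((∂f/∂d_o · δd_o)² + (∂f/∂d_i · δd_i)²) = √(0.0904 + 0.210) = 0.548 cm
f = 15.09 cm, so δf/f = 0.548/15.09 = 0.0363.

3.63%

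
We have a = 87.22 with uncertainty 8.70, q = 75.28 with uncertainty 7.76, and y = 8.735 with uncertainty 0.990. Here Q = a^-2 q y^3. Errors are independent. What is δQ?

Products/powers → add relative errors in quadrature, weighted by exponent:
  (-2·δa/a)² = (-2×0.0997)² = 0.0398;  (1·δq/q)² = (1×0.103)² = 0.0106;  (3·δy/y)² = (3×0.113)² = 0.116
δQ/Q = √(0.166) = 0.407
Q = 6.595, so δQ = 0.407 × 6.595 = 2.69.

2.69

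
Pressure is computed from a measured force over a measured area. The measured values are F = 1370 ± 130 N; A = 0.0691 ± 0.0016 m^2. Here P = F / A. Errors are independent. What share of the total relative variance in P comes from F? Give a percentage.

94.4%

(δP/P)² = (1·δF/F)² + (-1·δA/A)²
  F term: (1×0.0949)² = 0.00900
  A term: (-1×0.0232)² = 0.000536
Total = 0.00954. Share from F = 0.00900/0.00954 = 0.944.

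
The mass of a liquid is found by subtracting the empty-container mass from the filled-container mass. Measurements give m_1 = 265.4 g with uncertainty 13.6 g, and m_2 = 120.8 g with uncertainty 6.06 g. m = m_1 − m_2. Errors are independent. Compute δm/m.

0.103

Absolute uncertainties add in quadrature for a linear combination:
  (δm_1)² = 185;  (δm_2)² = 36.7
δm = √(222) = 14.9 g
m = 144.6 g, so δm/m = 14.9/144.6 = 0.103.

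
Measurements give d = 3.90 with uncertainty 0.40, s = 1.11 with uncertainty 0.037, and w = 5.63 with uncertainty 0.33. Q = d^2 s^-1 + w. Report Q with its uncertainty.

19.3 ± 2.87

Let p = d^2·s^-1 = 13.7. δp/p = √((2·δd/d)² + (-1·δs/s)²) = √(0.0421 + 0.00111) = 0.208, so δp = 2.85.
Q = p + w: δQ = √(δp² + δw²) = √(8.11 + 0.109) = 2.87
Q = 19.3.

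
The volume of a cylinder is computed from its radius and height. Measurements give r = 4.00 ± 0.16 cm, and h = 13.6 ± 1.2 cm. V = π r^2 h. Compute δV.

Since V is a product/quotient, work with relative uncertainties:
  (2·δr/r)² = (2×0.0400)² = 0.00640;  (1·δh/h)² = (1×0.0882)² = 0.00779
δV/V = √(0.0142) = 0.119
V = 684 cm^3, so δV = 0.119 × 684 = 81.4 cm^3.

81.4 cm^3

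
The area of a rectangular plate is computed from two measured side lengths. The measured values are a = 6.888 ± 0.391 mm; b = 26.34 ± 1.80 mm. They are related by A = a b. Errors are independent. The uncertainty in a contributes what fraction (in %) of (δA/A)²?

40.8%

(δA/A)² = (1·δa/a)² + (1·δb/b)²
  a term: (1×0.0568)² = 0.00322
  b term: (1×0.0683)² = 0.00467
Total = 0.00789. Share from a = 0.00322/0.00789 = 0.408.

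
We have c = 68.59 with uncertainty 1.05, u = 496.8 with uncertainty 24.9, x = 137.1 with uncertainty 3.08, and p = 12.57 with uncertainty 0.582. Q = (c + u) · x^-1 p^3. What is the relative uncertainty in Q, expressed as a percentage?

14.7%

Let w = c + u = 565.4. δw = √(δc² + δu²) = √(1.10 + 620) = 24.9, so δw/w = 0.0441.
Q is then a monomial in w, x, p:
δQ/Q = √((δw/w)² + (-1·δx/x)² + (3·δp/p)²) = √(0.00194 + 0.000505 + 0.0193) = 0.147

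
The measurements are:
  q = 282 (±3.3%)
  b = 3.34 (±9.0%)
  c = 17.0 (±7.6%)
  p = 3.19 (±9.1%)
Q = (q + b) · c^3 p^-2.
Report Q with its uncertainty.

Let u = q + b = 285. δu = √(δq² + δb²) = √(86.6 + 0.0904) = 9.31, so δu/u = 0.0326.
Q is then a monomial in u, c, p:
δQ/Q = √((δu/u)² + (3·δc/c)² + (-2·δp/p)²) = √(0.00106 + 0.0520 + 0.0331) = 0.294
Q = 1.38e+05, so δQ = 0.294 × 1.38e+05 = 40400.

(1.38 ± 0.404) × 10^5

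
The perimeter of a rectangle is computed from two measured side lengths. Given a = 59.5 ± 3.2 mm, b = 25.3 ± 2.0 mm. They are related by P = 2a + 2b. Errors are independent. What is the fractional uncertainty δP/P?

0.0445

Each term contributes (cᵢ δxᵢ)² to (δP)²:
  (2·δa)² = 41.0;  (2·δb)² = 16.0
δP = √(57.0) = 7.55 mm
P = 170 mm, so δP/P = 7.55/170 = 0.0445.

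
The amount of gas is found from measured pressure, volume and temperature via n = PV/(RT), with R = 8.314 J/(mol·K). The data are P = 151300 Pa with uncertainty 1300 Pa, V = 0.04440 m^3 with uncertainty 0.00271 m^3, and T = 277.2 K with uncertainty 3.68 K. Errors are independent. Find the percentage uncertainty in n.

6.31%

Since n is a product/quotient, work with relative uncertainties:
  (1·δP/P)² = (1×0.00859)² = 7.38e-05;  (1·δV/V)² = (1×0.0610)² = 0.00373;  (-1·δT/T)² = (-1×0.0133)² = 0.000176
δn/n = √(0.00398) = 0.0631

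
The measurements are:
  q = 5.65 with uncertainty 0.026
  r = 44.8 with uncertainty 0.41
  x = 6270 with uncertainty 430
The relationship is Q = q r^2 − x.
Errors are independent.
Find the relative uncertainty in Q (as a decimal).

Let p = q·r^2 = 11300. δp/p = √((1·δq/q)² + (2·δr/r)²) = √(2.12e-05 + 0.000335) = 0.0189, so δp = 214.
Q = p − x: δQ = √(δp² + δx²) = √(45800 + 1.85e+05) = 480
Q = 5070, so δQ/Q = 480/5070 = 0.0947.

0.0947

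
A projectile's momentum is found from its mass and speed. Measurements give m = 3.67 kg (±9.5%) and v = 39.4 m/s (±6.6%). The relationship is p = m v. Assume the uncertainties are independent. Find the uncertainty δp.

Relative error in a monomial: (δp/p)² = Σ (nᵢ · δxᵢ/xᵢ)².
  (1·δm/m)² = (1×0.0950)² = 0.00903;  (1·δv/v)² = (1×0.0660)² = 0.00436
δp/p = √(0.0134) = 0.116
p = 145 kg·m/s, so δp = 0.116 × 145 = 16.7 kg·m/s.

16.7 kg·m/s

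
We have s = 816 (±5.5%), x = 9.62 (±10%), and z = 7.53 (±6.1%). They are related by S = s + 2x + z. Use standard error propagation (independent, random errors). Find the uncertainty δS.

Sums and differences: (δS)² = Σ (cᵢ δxᵢ)².
  (δs)² = 2010;  (2·δx)² = 3.70;  (δz)² = 0.211
δS = √(2020) = 44.9

44.9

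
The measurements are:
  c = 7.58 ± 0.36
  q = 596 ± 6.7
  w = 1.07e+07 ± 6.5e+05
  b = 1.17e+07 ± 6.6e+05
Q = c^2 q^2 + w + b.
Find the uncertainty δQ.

Let p = c^2·q^2 = 2.04e+07. δp/p = √((2·δc/c)² + (2·δq/q)²) = √(0.00902 + 0.000505) = 0.0976, so δp = 1.99e+06.
Q = p + w + b: δQ = √(δp² + δw² + δb²) = √(3.97e+12 + 4.22e+11 + 4.36e+11) = 2.2e+06

2.2e+06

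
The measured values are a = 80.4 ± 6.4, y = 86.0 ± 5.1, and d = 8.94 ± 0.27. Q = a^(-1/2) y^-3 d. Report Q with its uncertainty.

(1.57 ± 0.290) × 10^-6

Since Q is a product/quotient, work with relative uncertainties:
  (−½·δa/a)² = (-0.5×0.0796)² = 0.00158;  (-3·δy/y)² = (-3×0.0593)² = 0.0317;  (1·δd/d)² = (1×0.0302)² = 0.000912
δQ/Q = √(0.0341) = 0.185
Q = 1.57e-06, so δQ = 0.185 × 1.57e-06 = 2.9e-07.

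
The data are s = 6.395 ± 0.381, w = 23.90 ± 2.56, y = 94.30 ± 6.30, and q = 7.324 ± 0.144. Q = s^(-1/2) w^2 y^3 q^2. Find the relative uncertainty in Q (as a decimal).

0.297

Each factor contributes (exponent × relative error)² to (δQ/Q)²:
  (−½·δs/s)² = (-0.5×0.0596)² = 0.000887;  (2·δw/w)² = (2×0.107)² = 0.0459;  (3·δy/y)² = (3×0.0668)² = 0.0402;  (2·δq/q)² = (2×0.0197)² = 0.00155
δQ/Q = √(0.0885) = 0.297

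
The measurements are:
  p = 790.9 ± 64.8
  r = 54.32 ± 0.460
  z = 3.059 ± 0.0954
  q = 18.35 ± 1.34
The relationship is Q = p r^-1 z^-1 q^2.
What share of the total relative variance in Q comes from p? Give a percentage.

(δQ/Q)² = (1·δp/p)² + (-1·δr/r)² + (-1·δz/z)² + (2·δq/q)²
  p term: (1×0.0819)² = 0.00671
  r term: (-1×0.00847)² = 7.17e-05
  z term: (-1×0.0312)² = 0.000973
  q term: (2×0.0730)² = 0.0213
Total = 0.0291. Share from p = 0.00671/0.0291 = 0.231.

23.1%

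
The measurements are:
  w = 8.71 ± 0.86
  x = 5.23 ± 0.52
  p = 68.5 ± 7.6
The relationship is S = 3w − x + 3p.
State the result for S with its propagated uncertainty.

226 ± 23.0

Each term contributes (cᵢ δxᵢ)² to (δS)²:
  (3·δw)² = 6.66;  (δx)² = 0.270;  (3·δp)² = 520
δS = √(527) = 23.0
S = 226.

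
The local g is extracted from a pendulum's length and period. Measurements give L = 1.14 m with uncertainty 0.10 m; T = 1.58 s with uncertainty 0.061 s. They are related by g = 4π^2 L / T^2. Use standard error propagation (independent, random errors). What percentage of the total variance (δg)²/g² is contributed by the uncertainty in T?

(δg/g)² = (1·δL/L)² + (-2·δT/T)²
  L term: (1×0.0877)² = 0.00769
  T term: (-2×0.0386)² = 0.00596
Total = 0.0137. Share from T = 0.00596/0.0137 = 0.437.

43.7%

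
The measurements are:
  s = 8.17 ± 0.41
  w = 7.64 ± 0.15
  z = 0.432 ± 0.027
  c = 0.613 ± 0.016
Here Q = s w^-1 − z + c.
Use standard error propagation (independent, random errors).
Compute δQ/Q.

0.0525

Let p = s·w^-1 = 1.07. δp/p = √((1·δs/s)² + (-1·δw/w)²) = √(0.00252 + 0.000385) = 0.0539, so δp = 0.0576.
Q = p − z + c: δQ = √(δp² + δz² + δc²) = √(0.00332 + 0.000729 + 0.000256) = 0.0656
Q = 1.25, so δQ/Q = 0.0656/1.25 = 0.0525.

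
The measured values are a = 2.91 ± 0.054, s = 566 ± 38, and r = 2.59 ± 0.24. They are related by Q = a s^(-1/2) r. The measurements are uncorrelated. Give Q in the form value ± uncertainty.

0.317 ± 0.0318

Relative error in a monomial: (δQ/Q)² = Σ (nᵢ · δxᵢ/xᵢ)².
  (1·δa/a)² = (1×0.0186)² = 0.000344;  (−½·δs/s)² = (-0.5×0.0671)² = 0.00113;  (1·δr/r)² = (1×0.0927)² = 0.00859
δQ/Q = √(0.0101) = 0.100
Q = 0.317, so δQ = 0.100 × 0.317 = 0.0318.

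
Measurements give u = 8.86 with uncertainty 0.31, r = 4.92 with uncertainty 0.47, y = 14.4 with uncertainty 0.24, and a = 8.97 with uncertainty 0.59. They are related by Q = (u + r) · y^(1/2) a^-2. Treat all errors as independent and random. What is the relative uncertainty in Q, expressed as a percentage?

Let w = u + r = 13.8. δw = √(δu² + δr²) = √(0.0961 + 0.221) = 0.563, so δw/w = 0.0409.
Q is then a monomial in w, y, a:
δQ/Q = √((δw/w)² + (½·δy/y)² + (-2·δa/a)²) = √(0.00167 + 6.94e-05 + 0.0173) = 0.138

13.8%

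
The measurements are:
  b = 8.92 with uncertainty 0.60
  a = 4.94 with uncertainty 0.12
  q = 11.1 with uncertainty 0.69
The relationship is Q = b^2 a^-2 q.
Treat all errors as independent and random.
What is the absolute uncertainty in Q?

5.64

Relative error in a monomial: (δQ/Q)² = Σ (nᵢ · δxᵢ/xᵢ)².
  (2·δb/b)² = (2×0.0673)² = 0.0181;  (-2·δa/a)² = (-2×0.0243)² = 0.00236;  (1·δq/q)² = (1×0.0622)² = 0.00386
δQ/Q = √(0.0243) = 0.156
Q = 36.2, so δQ = 0.156 × 36.2 = 5.64.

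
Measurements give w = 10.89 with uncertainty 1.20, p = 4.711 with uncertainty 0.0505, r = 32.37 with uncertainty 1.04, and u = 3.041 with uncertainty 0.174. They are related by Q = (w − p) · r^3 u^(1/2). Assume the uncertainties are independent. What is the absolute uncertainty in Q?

Let h = w − p = 6.179. δh = √(δw² + δp²) = √(1.44 + 0.00255) = 1.20, so δh/h = 0.194.
Q is then a monomial in h, r, u:
δQ/Q = √((δh/h)² + (3·δr/r)² + (½·δu/u)²) = √(0.0378 + 0.00929 + 0.000818) = 0.219
Q = 365500, so δQ = 0.219 × 365500 = 80000.

80000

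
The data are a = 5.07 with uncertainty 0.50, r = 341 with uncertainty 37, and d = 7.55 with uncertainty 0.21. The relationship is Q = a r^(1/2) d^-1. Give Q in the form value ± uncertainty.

Products/powers → add relative errors in quadrature, weighted by exponent:
  (1·δa/a)² = (1×0.0986)² = 0.00973;  (½·δr/r)² = (0.5×0.109)² = 0.00294;  (-1·δd/d)² = (-1×0.0278)² = 0.000774
δQ/Q = √(0.0134) = 0.116
Q = 12.4, so δQ = 0.116 × 12.4 = 1.44.

12.4 ± 1.44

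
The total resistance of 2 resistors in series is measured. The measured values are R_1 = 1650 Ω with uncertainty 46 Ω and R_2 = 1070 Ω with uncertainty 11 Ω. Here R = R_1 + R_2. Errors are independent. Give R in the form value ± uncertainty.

2720 ± 47.3 Ω

Sums and differences: (δR)² = Σ (cᵢ δxᵢ)².
  (δR_1)² = 2120;  (δR_2)² = 121
δR = √(2240) = 47.3 Ω
R = 2720 Ω.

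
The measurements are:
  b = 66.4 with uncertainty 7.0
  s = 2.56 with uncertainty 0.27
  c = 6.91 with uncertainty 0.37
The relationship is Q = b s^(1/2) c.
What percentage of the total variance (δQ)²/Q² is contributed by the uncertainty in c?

(δQ/Q)² = (1·δb/b)² + (½·δs/s)² + (1·δc/c)²
  b term: (1×0.105)² = 0.0111
  s term: (0.5×0.105)² = 0.00278
  c term: (1×0.0535)² = 0.00287
Total = 0.0168. Share from c = 0.00287/0.0168 = 0.171.

17.1%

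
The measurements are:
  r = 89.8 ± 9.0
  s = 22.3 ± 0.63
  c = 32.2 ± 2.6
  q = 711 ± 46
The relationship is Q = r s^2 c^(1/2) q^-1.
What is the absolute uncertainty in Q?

49.2

Each factor contributes (exponent × relative error)² to (δQ/Q)²:
  (1·δr/r)² = (1×0.100)² = 0.0100;  (2·δs/s)² = (2×0.0283)² = 0.00319;  (½·δc/c)² = (0.5×0.0807)² = 0.00163;  (-1·δq/q)² = (-1×0.0647)² = 0.00419
δQ/Q = √(0.0191) = 0.138
Q = 356, so δQ = 0.138 × 356 = 49.2.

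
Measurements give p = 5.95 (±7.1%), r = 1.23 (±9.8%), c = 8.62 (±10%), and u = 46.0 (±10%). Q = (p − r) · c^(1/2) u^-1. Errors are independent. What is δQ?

Let w = p − r = 4.72. δw = √(δp² + δr²) = √(0.178 + 0.0145) = 0.439, so δw/w = 0.0931.
Q is then a monomial in w, c, u:
δQ/Q = √((δw/w)² + (½·δc/c)² + (-1·δu/u)²) = √(0.00866 + 0.00250 + 0.0100) = 0.145
Q = 0.301, so δQ = 0.145 × 0.301 = 0.0438.

0.0438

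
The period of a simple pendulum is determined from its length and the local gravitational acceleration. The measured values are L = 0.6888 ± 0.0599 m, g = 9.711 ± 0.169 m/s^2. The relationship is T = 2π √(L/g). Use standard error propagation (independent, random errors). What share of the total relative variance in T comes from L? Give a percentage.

(δT/T)² = (½·δL/L)² + (−½·δg/g)²
  L term: (0.5×0.0870)² = 0.00189
  g term: (-0.5×0.0174)² = 7.57e-05
Total = 0.00197. Share from L = 0.00189/0.00197 = 0.961.

96.1%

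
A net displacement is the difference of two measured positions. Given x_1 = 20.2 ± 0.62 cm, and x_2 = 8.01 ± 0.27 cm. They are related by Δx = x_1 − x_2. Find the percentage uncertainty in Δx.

5.55%

Sums and differences: (δΔx)² = Σ (cᵢ δxᵢ)².
  (δx_1)² = 0.384;  (δx_2)² = 0.0729
δΔx = √(0.457) = 0.676 cm
Δx = 12.2 cm, so δΔx/Δx = 0.676/12.2 = 0.0555.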